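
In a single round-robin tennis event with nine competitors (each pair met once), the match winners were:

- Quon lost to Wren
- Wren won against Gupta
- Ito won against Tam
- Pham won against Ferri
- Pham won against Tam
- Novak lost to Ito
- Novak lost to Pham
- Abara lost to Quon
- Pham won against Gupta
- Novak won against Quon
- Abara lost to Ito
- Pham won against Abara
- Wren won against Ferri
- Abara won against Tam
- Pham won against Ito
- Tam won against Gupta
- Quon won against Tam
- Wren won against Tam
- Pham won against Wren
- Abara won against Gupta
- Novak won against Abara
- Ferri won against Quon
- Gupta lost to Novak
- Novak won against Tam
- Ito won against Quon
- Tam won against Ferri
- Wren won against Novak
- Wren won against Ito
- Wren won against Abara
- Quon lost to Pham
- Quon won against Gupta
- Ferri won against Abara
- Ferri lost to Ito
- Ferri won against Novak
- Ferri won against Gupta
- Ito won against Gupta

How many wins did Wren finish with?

Wren's results: beat Gupta, Abara, Tam, Ito, Novak, Quon, Ferri; lost to Pham.
That is 7 wins.

7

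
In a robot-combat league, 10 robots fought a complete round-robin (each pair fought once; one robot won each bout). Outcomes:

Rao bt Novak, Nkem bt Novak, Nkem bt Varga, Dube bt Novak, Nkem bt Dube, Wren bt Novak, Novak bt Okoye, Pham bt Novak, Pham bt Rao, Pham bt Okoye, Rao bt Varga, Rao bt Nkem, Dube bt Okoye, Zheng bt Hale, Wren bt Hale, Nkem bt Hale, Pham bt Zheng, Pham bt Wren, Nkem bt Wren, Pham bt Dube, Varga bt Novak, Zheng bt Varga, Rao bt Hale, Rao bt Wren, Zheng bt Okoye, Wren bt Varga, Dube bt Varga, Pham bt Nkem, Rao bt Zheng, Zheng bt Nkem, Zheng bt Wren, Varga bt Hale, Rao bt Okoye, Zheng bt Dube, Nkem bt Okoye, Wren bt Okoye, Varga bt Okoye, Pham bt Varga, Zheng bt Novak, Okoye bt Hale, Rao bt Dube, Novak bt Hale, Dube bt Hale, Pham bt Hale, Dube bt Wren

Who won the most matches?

Pham

Win totals: Zheng 7, Hale 0, Pham 9, Okoye 1, Wren 4, Varga 3, Nkem 6, Novak 2, Rao 8, Dube 5.
Pham leads with 9 wins (next highest: 8).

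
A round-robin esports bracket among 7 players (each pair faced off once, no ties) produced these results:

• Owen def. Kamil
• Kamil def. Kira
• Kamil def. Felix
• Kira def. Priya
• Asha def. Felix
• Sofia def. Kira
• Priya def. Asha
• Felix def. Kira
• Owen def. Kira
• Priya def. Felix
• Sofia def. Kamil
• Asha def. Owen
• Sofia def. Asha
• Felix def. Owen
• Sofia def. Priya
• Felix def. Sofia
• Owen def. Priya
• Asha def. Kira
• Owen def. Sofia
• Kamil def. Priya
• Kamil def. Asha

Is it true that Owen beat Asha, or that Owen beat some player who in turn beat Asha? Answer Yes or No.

Owen did not beat Asha directly.
Owen beat Sofia, Kira, Priya, Kamil. Of those, Sofia beat Asha.

Yes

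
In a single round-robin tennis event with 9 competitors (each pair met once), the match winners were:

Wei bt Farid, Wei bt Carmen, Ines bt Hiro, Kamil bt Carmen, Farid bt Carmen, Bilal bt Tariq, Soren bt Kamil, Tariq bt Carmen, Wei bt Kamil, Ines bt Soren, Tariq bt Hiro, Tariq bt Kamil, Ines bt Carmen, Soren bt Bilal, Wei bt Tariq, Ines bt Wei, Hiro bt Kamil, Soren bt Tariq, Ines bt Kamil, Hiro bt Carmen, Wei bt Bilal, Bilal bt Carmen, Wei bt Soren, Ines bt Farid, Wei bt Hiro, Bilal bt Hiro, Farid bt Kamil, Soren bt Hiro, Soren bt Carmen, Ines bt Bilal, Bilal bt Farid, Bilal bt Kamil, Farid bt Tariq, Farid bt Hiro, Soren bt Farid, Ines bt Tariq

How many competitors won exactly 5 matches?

Win totals: Ines 8, Hiro 2, Kamil 1, Bilal 5, Soren 6, Farid 4, Tariq 3, Carmen 0, Wei 7.
Exactly 5: Bilal — 1 competitor.

1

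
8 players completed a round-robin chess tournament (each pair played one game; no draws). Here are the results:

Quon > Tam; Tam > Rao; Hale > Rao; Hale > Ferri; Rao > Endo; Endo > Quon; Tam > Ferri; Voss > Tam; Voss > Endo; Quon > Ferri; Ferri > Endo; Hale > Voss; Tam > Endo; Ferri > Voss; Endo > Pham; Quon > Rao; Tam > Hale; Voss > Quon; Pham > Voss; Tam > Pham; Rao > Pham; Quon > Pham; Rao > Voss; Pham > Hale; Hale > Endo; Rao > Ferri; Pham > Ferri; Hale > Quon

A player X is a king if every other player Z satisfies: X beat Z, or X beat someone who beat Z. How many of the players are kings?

Voss reaches everyone (king).
Quon reaches everyone (king).
Rao reaches everyone (king).
Hale reaches everyone (king).
Tam reaches everyone (king).
Ferri cannot reach Rao, Hale in two steps.
Pham reaches everyone (king).
Endo reaches everyone (king).
Kings: Voss, Quon, Rao, Hale, Tam, Pham, Endo — 7.

7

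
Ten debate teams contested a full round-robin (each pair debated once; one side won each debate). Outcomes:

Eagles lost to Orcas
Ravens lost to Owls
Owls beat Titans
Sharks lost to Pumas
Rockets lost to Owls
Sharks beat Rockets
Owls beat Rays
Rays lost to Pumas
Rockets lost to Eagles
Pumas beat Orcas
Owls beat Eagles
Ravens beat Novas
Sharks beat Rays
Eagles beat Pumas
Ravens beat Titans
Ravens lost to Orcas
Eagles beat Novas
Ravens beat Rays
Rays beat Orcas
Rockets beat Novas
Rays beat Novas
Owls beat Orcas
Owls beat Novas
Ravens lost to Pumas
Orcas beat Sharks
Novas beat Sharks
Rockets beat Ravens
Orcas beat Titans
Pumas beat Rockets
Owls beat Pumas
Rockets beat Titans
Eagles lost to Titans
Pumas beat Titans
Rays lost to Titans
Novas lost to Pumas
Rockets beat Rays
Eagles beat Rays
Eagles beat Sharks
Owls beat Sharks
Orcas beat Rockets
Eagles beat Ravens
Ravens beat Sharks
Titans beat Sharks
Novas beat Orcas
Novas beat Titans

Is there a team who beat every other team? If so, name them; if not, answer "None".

Owls

Owls has 9 wins out of 9 opponents — a perfect record.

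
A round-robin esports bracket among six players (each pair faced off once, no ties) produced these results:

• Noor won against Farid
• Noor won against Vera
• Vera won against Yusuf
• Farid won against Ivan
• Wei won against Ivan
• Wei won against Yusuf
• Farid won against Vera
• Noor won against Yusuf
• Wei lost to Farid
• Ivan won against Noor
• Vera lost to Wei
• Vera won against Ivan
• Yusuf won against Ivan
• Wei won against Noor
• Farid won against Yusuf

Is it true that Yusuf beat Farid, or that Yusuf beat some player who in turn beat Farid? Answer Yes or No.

Yusuf did not beat Farid directly.
Yusuf beat Ivan, but each of them lost to Farid. No two-step path.

No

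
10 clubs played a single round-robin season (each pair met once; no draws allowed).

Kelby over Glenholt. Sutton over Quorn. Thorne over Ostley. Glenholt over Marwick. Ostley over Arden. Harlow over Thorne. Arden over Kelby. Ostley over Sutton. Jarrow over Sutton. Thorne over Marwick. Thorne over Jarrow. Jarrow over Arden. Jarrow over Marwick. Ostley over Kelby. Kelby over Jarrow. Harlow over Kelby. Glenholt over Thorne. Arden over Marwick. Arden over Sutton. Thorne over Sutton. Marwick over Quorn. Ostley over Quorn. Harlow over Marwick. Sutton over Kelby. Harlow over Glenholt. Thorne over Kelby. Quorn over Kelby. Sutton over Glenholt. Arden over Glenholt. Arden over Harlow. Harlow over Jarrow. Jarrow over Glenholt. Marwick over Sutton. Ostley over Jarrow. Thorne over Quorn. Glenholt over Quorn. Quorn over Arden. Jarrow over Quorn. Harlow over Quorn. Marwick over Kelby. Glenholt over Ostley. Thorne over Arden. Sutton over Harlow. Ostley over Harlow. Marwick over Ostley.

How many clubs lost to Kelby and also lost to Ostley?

1

Kelby beat: Jarrow, Glenholt.
Ostley beat: Sutton, Harlow, Jarrow, Quorn, Arden, Kelby.
Both beat: Jarrow — 1.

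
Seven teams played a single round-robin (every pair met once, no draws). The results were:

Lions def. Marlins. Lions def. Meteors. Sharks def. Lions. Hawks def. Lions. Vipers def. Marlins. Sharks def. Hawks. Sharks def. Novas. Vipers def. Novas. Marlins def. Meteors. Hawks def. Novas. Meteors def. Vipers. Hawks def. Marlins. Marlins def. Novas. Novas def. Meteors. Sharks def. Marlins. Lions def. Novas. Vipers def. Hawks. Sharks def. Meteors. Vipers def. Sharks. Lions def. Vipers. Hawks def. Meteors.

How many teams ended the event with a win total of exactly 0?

Win totals: Lions 4, Hawks 4, Meteors 1, Vipers 4, Sharks 5, Novas 1, Marlins 2.
No team has exactly 0 wins.

0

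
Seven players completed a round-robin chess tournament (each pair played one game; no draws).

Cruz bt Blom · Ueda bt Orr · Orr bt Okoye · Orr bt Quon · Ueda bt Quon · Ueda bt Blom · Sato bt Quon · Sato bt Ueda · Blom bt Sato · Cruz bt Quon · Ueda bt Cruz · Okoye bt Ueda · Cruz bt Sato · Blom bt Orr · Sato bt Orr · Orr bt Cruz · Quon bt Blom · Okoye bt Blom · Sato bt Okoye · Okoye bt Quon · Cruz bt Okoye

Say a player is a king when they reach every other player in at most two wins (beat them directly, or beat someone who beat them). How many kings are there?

Orr reaches everyone (king).
Ueda reaches everyone (king).
Quon cannot reach Ueda, Okoye, Cruz in two steps.
Okoye reaches everyone (king).
Sato reaches everyone (king).
Cruz reaches everyone (king).
Blom reaches everyone (king).
Kings: Orr, Ueda, Okoye, Sato, Cruz, Blom — 6.

6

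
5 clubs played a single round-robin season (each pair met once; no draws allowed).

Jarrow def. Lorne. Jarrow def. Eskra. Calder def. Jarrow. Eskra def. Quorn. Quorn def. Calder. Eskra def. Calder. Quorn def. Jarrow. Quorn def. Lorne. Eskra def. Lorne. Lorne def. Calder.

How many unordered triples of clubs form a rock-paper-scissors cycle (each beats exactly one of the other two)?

Win totals: Eskra 3, Jarrow 2, Calder 1, Lorne 1, Quorn 3.
A club with w wins dominates both others in C(w,2) triples; summing gives 3 + 1 + 0 + 0 + 3 = 7 transitive triples.
Total triples C(5,3) = 10, so cyclic triples = 10 − 7 = 3.

3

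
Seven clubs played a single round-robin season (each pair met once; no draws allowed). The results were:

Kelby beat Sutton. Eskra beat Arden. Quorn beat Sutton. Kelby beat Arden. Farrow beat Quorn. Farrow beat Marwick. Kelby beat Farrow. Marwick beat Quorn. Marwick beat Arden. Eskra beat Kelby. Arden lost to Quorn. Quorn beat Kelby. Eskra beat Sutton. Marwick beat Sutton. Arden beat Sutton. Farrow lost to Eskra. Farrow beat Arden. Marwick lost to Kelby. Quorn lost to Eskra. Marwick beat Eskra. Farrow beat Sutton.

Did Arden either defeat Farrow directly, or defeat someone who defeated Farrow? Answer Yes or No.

Arden did not beat Farrow directly.
Arden beat Sutton, but each of them lost to Farrow. No two-step path.

No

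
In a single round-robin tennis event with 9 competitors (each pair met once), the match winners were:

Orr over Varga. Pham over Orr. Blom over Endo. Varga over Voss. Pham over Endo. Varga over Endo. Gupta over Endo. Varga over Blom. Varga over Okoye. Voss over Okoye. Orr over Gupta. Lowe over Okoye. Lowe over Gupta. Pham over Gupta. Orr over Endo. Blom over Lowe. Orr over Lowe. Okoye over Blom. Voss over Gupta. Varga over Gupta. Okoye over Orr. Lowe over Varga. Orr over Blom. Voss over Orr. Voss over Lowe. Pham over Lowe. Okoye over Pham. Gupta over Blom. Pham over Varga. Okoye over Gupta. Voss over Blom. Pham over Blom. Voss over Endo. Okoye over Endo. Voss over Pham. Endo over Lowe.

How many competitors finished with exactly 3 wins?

1

Win totals: Voss 7, Orr 5, Gupta 2, Okoye 5, Pham 6, Lowe 3, Blom 2, Varga 5, Endo 1.
Exactly 3: Lowe — 1 competitor.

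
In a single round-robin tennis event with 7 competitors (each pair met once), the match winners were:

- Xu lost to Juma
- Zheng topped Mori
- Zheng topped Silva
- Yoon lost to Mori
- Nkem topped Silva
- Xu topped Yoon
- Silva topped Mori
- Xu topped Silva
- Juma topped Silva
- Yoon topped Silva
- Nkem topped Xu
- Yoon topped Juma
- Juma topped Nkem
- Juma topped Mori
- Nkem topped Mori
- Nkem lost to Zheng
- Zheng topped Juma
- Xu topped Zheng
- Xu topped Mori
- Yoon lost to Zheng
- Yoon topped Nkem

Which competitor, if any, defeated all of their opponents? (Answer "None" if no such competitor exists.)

None

Highest win total is Zheng with 5 (out of 6 possible).
Zheng lost to Xu, so no competitor went undefeated.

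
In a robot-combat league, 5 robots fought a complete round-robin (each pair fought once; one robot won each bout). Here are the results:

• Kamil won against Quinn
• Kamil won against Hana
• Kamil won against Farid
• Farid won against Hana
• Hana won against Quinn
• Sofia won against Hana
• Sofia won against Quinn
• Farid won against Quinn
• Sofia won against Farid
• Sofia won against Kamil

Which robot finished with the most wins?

Sofia

Win totals: Quinn 0, Sofia 4, Kamil 3, Farid 2, Hana 1.
Sofia leads with 4 wins (next highest: 3).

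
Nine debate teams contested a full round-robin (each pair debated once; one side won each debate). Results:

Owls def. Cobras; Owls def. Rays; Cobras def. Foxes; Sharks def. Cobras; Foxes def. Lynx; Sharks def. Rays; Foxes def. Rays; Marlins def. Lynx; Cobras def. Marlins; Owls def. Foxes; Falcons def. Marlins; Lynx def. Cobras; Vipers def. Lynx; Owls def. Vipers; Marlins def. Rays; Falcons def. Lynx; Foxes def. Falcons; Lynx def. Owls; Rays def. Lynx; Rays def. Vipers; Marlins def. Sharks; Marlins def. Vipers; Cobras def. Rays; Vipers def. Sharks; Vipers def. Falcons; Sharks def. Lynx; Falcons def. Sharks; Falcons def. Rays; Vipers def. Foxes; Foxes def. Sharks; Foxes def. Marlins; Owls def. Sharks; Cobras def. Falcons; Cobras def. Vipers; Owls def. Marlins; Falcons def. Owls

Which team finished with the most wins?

Win totals: Lynx 2, Cobras 5, Owls 6, Foxes 5, Marlins 4, Sharks 3, Falcons 5, Vipers 4, Rays 2.
Owls leads with 6 wins (next highest: 5).

Owls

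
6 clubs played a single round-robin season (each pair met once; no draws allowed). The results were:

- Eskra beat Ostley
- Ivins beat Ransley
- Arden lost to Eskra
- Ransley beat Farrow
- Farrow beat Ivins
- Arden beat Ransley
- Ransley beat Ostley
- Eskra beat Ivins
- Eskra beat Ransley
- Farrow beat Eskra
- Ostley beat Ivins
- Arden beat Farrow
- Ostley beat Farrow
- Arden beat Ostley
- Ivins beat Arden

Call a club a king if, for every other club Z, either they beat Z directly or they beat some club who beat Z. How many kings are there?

Arden reaches everyone (king).
Ostley reaches everyone (king).
Farrow reaches everyone (king).
Ivins cannot reach Eskra in two steps.
Ransley cannot reach Arden in two steps.
Eskra reaches everyone (king).
Kings: Arden, Ostley, Farrow, Eskra — 4.

4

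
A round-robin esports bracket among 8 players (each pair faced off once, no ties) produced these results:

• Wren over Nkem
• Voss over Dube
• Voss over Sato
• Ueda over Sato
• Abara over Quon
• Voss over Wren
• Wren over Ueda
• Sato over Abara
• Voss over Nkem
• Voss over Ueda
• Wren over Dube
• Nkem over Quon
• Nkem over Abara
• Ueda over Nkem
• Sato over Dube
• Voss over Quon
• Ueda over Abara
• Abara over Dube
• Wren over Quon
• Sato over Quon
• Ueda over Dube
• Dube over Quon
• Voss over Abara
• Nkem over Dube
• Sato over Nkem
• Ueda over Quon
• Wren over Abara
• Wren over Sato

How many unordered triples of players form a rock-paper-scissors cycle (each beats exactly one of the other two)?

0

Win totals: Abara 2, Sato 4, Quon 0, Nkem 3, Voss 7, Ueda 5, Wren 6, Dube 1.
A player with w wins dominates both others in C(w,2) triples; summing gives 1 + 6 + 0 + 3 + 21 + 10 + 15 + 0 = 56 transitive triples.
Total triples C(8,3) = 56, so cyclic triples = 56 − 56 = 0.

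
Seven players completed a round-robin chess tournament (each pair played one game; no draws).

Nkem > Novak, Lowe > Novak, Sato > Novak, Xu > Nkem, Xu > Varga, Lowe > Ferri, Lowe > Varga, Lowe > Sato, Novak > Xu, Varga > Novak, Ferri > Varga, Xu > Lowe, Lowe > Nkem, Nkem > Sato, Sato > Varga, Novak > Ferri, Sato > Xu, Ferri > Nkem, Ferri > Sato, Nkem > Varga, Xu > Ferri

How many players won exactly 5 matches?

Win totals: Xu 4, Varga 1, Nkem 3, Ferri 3, Novak 2, Lowe 5, Sato 3.
Exactly 5: Lowe — 1 player.

1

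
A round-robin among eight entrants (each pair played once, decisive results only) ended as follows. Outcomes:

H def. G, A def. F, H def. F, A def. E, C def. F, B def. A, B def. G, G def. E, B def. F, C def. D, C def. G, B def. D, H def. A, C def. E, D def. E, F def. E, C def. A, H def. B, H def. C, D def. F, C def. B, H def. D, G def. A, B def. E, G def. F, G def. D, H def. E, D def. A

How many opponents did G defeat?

4

G's results: beat A, D, E, F; lost to B, C, H.
That is 4 wins.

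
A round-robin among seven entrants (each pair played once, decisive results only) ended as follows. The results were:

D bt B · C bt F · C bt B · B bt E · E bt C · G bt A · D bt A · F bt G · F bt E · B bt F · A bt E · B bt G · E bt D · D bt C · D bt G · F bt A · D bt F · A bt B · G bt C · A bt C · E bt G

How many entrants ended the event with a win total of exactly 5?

1

Win totals: A 3, B 3, C 2, D 5, E 3, F 3, G 2.
Exactly 5: D — 1 entrant.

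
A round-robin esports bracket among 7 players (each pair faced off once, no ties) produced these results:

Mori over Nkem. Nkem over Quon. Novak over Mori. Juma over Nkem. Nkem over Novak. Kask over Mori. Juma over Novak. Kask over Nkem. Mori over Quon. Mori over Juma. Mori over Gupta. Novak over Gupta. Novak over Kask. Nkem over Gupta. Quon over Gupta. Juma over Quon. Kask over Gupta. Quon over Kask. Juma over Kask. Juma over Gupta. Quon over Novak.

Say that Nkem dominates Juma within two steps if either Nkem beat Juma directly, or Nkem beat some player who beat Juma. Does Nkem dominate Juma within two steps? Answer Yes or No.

Nkem did not beat Juma directly.
Nkem beat Novak, Gupta, Quon, but each of them lost to Juma. No two-step path.

No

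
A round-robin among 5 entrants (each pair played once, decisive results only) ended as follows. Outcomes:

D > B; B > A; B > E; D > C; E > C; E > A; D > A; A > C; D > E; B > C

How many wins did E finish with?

E's results: beat A, C; lost to B, D.
That is 2 wins.

2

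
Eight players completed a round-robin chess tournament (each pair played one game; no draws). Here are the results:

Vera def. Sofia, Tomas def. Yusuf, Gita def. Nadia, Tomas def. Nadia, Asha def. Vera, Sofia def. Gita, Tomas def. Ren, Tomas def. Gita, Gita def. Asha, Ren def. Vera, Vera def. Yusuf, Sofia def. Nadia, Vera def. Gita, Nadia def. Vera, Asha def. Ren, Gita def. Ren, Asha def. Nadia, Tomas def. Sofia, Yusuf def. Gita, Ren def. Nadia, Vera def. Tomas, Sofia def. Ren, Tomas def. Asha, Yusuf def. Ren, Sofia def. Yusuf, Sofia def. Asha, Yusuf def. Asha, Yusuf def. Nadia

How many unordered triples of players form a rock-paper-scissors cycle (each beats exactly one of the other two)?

12

Win totals: Nadia 1, Ren 2, Vera 4, Gita 3, Yusuf 4, Tomas 6, Sofia 5, Asha 3.
A player with w wins dominates both others in C(w,2) triples; summing gives 0 + 1 + 6 + 3 + 6 + 15 + 10 + 3 = 44 transitive triples.
Total triples C(8,3) = 56, so cyclic triples = 56 − 44 = 12.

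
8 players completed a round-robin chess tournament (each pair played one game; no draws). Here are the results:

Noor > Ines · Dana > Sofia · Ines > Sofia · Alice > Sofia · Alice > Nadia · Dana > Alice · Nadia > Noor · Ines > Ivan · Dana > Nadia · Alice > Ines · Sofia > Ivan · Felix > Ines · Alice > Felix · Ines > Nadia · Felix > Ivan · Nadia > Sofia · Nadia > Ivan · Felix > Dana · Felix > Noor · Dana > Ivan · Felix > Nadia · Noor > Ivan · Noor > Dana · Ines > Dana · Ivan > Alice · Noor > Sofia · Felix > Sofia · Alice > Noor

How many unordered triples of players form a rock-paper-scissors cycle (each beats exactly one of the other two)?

10

Win totals: Ivan 1, Nadia 3, Sofia 1, Ines 4, Noor 4, Alice 5, Felix 6, Dana 4.
A player with w wins dominates both others in C(w,2) triples; summing gives 0 + 3 + 0 + 6 + 6 + 10 + 15 + 6 = 46 transitive triples.
Total triples C(8,3) = 56, so cyclic triples = 56 − 46 = 10.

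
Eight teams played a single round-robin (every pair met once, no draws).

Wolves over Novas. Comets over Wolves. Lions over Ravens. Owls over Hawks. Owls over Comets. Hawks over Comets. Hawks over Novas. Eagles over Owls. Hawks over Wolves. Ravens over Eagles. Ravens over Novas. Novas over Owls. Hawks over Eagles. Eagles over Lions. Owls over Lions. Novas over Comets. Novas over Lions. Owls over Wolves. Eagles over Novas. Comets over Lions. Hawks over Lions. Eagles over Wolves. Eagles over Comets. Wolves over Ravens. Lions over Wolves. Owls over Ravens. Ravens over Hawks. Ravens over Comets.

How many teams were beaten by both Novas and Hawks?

2

Novas beat: Lions, Comets, Owls.
Hawks beat: Wolves, Lions, Comets, Eagles, Novas.
Both beat: Lions, Comets — 2.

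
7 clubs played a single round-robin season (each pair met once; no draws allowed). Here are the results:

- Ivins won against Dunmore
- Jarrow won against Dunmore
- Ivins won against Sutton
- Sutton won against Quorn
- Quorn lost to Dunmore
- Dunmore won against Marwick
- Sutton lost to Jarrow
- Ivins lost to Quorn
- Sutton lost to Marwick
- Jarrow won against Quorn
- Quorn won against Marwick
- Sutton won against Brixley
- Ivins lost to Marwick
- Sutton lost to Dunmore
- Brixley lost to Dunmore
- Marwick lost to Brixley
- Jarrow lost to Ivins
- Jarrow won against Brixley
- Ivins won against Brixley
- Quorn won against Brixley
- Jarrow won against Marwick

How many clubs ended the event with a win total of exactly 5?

Win totals: Ivins 4, Dunmore 4, Jarrow 5, Sutton 2, Brixley 1, Marwick 2, Quorn 3.
Exactly 5: Jarrow — 1 club.

1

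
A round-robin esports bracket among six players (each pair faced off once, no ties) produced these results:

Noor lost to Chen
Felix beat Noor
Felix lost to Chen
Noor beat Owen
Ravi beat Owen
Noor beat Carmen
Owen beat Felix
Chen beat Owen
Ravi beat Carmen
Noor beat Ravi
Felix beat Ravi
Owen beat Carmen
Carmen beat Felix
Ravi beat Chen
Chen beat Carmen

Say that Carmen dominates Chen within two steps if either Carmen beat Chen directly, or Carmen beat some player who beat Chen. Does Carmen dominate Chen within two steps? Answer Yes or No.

Carmen did not beat Chen directly.
Carmen beat Felix, but each of them lost to Chen. No two-step path.

No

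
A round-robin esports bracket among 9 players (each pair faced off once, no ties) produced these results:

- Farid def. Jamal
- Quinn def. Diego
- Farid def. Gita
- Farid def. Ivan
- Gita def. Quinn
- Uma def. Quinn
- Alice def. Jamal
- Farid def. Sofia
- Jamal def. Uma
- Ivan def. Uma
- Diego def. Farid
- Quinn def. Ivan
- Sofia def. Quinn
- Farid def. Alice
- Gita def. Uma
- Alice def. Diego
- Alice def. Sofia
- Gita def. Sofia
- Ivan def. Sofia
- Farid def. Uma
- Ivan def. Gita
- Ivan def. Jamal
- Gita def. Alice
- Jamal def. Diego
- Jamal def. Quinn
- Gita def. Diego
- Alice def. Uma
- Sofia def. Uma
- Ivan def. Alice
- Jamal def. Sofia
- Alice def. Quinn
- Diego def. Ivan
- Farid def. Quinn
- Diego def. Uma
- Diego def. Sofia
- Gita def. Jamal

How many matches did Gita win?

6

Gita's results: beat Quinn, Diego, Jamal, Sofia, Alice, Uma; lost to Farid, Ivan.
That is 6 wins.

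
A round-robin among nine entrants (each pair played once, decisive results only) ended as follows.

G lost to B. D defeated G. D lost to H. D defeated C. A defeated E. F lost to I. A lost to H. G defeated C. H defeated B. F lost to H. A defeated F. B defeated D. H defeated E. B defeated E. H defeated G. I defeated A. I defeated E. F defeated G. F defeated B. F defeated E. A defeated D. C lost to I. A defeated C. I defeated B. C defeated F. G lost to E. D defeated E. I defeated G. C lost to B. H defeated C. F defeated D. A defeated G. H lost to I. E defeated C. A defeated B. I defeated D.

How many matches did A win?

A's results: beat B, C, D, E, F, G; lost to H, I.
That is 6 wins.

6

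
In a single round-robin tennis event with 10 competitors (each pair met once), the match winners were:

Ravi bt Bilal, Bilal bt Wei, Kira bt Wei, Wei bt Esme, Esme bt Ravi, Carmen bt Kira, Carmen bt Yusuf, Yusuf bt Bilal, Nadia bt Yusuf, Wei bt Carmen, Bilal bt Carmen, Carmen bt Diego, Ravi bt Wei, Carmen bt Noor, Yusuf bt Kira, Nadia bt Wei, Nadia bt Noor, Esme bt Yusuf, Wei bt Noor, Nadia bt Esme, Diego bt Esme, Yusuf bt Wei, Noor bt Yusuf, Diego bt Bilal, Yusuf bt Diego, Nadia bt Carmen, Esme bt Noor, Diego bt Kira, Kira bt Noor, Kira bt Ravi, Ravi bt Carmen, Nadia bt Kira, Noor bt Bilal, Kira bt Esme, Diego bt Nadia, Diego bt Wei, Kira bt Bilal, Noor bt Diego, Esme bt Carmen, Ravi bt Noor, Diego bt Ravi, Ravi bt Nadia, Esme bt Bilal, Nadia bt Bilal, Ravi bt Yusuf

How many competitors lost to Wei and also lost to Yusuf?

Wei beat: Noor, Esme, Carmen.
Yusuf beat: Diego, Kira, Wei, Bilal.
No one was beaten by both.

0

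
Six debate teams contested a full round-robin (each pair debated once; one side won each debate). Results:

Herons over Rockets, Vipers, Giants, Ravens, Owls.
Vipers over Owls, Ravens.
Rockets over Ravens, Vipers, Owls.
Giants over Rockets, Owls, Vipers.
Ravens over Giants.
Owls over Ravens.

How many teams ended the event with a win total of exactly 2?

Win totals: Vipers 2, Ravens 1, Herons 5, Owls 1, Rockets 3, Giants 3.
Exactly 2: Vipers — 1 team.

1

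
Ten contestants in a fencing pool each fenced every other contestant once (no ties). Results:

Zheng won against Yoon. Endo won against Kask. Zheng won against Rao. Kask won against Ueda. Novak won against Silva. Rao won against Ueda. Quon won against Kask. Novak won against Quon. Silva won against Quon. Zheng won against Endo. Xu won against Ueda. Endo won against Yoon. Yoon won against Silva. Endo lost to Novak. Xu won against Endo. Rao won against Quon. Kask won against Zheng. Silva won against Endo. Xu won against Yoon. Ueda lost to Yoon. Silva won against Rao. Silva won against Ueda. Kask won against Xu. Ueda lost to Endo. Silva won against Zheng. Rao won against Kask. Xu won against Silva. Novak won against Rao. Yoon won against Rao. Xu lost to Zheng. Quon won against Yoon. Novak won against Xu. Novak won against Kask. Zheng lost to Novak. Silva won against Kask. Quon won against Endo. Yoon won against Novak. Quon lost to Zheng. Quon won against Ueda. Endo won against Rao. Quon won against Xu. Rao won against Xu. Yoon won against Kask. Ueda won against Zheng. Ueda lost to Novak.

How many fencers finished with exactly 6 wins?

1

Win totals: Novak 8, Quon 5, Rao 4, Endo 4, Xu 4, Silva 6, Yoon 5, Kask 3, Ueda 1, Zheng 5.
Exactly 6: Silva — 1 fencer.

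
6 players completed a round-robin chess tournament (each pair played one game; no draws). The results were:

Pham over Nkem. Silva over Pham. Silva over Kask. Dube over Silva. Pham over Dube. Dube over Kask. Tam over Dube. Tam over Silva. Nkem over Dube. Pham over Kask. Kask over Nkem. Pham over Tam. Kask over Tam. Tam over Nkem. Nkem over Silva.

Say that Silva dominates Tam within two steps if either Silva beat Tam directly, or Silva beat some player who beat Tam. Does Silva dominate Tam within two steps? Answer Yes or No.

Yes

Silva did not beat Tam directly.
Silva beat Kask, Pham. Of those, Kask beat Tam.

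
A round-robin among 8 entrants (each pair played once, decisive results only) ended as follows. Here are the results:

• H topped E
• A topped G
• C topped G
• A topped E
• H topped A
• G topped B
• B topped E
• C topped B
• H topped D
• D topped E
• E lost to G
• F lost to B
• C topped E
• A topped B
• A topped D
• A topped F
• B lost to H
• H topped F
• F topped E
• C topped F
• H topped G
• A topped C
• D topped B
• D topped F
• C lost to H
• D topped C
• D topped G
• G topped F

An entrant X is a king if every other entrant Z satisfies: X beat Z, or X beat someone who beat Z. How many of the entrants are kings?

1

A cannot reach H in two steps.
B cannot reach A, C, D, G, H in two steps.
C cannot reach A, D, H in two steps.
D cannot reach A, H in two steps.
E cannot reach A, B, C, D, F, G, H in two steps.
F cannot reach A, B, C, D, G, H in two steps.
G cannot reach A, C, D, H in two steps.
H reaches everyone (king).
Kings: H — 1.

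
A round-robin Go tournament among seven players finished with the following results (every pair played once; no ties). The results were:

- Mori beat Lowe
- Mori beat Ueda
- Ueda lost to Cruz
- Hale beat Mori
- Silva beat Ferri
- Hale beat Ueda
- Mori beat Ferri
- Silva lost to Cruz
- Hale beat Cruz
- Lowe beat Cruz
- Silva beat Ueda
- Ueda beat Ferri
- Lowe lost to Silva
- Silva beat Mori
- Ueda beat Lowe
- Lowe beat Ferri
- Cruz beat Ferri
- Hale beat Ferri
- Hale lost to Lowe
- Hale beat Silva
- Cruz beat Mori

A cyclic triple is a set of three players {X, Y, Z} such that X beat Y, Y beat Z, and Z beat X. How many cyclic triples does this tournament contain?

6

Win totals: Ueda 2, Ferri 0, Silva 4, Cruz 4, Hale 5, Lowe 3, Mori 3.
A player with w wins dominates both others in C(w,2) triples; summing gives 1 + 0 + 6 + 6 + 10 + 3 + 3 = 29 transitive triples.
Total triples C(7,3) = 35, so cyclic triples = 35 − 29 = 6.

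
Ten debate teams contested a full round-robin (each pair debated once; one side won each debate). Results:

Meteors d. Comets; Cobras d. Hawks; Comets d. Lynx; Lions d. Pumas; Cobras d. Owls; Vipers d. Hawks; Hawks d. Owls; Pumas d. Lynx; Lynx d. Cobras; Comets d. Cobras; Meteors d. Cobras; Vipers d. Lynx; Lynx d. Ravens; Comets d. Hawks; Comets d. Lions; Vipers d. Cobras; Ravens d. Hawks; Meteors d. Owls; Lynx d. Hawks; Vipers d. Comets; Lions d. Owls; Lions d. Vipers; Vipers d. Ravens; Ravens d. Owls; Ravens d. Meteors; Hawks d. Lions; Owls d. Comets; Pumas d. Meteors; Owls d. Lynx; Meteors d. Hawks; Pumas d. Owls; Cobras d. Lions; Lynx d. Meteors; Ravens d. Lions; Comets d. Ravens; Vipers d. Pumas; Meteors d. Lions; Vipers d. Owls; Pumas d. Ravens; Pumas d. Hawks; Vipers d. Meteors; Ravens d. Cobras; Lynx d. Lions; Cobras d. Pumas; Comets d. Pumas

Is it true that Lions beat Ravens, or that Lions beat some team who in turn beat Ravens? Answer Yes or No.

Lions did not beat Ravens directly.
Lions beat Pumas, Vipers, Owls. Of those, Pumas beat Ravens.

Yes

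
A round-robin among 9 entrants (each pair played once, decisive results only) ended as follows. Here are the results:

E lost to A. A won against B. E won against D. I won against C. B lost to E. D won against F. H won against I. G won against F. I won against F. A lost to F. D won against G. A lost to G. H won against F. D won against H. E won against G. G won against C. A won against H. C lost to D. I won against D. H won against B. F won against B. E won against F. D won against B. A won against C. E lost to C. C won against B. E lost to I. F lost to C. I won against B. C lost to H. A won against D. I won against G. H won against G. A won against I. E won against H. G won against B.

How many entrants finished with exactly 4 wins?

Win totals: A 6, B 0, C 3, D 5, E 5, F 2, G 4, H 5, I 6.
Exactly 4: G — 1 entrant.

1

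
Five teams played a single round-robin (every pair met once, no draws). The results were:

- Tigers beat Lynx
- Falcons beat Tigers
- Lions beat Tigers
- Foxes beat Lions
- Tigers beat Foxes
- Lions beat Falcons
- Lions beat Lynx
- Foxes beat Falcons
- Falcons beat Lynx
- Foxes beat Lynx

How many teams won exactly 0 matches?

Win totals: Foxes 3, Lynx 0, Falcons 2, Tigers 2, Lions 3.
Exactly 0: Lynx — 1 team.

1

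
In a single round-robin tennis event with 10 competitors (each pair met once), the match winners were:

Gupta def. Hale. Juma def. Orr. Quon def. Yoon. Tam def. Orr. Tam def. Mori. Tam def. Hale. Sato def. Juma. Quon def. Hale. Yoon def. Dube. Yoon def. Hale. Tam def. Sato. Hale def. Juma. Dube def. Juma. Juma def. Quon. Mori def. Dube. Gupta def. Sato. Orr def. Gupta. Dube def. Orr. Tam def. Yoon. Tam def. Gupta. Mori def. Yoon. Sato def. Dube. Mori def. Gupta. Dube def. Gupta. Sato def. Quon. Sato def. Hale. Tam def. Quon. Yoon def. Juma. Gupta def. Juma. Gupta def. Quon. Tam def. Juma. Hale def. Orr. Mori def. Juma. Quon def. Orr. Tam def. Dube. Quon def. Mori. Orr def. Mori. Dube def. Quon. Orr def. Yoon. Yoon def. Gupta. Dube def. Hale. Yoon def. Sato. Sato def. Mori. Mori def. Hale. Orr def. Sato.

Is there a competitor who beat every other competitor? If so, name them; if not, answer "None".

Tam has 9 wins out of 9 opponents — a perfect record.

Tam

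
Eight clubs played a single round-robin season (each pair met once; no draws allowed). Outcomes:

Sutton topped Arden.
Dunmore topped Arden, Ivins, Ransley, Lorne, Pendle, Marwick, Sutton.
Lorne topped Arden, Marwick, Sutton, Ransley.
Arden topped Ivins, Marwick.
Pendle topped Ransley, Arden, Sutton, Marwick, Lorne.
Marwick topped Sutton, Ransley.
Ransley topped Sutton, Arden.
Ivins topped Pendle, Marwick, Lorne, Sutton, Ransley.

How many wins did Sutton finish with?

Sutton's results: beat Arden; lost to Ransley, Marwick, Pendle, Ivins, Lorne, Dunmore.
That is 1 win.

1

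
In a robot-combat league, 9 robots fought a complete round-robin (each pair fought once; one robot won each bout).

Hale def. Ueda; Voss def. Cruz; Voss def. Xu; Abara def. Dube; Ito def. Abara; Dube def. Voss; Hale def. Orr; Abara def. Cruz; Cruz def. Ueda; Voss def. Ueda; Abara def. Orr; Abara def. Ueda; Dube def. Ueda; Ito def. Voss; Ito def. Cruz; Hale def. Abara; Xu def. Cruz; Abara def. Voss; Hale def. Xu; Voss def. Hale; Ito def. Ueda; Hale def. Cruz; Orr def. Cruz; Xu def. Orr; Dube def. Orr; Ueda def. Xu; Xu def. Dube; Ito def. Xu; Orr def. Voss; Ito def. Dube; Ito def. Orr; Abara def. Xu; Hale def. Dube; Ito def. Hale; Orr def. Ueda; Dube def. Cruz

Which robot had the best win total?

Win totals: Xu 3, Dube 4, Hale 6, Voss 4, Ito 8, Ueda 1, Orr 3, Cruz 1, Abara 6.
Ito leads with 8 wins (next highest: 6).

Ito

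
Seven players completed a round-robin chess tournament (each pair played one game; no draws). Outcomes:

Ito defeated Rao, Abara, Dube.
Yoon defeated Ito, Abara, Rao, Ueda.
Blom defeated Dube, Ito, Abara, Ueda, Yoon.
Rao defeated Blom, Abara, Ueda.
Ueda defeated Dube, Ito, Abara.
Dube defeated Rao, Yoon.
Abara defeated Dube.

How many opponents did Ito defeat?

Ito's results: beat Abara, Dube, Rao; lost to Ueda, Yoon, Blom.
That is 3 wins.

3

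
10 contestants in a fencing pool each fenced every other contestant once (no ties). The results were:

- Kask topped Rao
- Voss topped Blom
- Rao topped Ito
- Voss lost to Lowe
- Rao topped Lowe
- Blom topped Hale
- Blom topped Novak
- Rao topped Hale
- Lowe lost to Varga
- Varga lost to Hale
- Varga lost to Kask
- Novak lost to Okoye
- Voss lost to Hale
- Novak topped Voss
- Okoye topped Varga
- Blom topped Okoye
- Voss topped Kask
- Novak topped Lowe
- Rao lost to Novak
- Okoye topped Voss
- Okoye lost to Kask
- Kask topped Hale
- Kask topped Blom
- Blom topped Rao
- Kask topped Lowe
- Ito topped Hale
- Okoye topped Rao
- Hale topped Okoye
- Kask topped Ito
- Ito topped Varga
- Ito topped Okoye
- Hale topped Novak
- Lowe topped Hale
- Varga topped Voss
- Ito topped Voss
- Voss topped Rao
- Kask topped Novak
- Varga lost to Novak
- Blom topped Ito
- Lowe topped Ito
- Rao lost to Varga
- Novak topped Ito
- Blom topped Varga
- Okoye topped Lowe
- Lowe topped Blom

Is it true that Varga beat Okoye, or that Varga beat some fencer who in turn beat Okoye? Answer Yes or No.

Varga did not beat Okoye directly.
Varga beat Voss, Lowe, Rao, but each of them lost to Okoye. No two-step path.

No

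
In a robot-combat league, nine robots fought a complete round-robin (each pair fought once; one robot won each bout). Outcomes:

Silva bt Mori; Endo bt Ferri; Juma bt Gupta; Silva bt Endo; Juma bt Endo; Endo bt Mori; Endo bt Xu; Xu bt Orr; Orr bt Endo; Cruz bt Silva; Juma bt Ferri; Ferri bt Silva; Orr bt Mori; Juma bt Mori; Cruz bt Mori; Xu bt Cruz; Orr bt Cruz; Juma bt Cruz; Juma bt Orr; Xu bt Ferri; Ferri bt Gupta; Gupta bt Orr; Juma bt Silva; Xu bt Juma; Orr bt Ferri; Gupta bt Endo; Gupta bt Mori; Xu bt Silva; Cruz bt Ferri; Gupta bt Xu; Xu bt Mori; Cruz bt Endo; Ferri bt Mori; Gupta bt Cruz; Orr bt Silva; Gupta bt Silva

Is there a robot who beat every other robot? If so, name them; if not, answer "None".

None

Highest win total is Juma with 7 (out of 8 possible).
Juma lost to Xu, so no robot went undefeated.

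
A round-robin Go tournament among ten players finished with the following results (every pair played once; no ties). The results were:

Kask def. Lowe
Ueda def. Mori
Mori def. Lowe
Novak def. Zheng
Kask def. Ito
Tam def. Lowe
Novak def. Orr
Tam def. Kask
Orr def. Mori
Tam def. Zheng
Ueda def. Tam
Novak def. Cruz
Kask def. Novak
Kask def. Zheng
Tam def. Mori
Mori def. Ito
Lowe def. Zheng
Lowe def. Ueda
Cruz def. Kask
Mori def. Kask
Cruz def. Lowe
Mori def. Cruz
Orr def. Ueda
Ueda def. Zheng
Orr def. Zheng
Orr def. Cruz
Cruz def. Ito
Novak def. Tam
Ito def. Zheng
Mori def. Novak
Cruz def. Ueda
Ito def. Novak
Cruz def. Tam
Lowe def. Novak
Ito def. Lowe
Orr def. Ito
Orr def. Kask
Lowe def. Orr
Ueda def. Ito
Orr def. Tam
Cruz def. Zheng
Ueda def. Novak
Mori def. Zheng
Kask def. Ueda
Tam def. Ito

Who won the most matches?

Win totals: Cruz 6, Kask 5, Ueda 5, Zheng 0, Mori 6, Ito 3, Orr 7, Tam 5, Novak 4, Lowe 4.
Orr leads with 7 wins (next highest: 6).

Orr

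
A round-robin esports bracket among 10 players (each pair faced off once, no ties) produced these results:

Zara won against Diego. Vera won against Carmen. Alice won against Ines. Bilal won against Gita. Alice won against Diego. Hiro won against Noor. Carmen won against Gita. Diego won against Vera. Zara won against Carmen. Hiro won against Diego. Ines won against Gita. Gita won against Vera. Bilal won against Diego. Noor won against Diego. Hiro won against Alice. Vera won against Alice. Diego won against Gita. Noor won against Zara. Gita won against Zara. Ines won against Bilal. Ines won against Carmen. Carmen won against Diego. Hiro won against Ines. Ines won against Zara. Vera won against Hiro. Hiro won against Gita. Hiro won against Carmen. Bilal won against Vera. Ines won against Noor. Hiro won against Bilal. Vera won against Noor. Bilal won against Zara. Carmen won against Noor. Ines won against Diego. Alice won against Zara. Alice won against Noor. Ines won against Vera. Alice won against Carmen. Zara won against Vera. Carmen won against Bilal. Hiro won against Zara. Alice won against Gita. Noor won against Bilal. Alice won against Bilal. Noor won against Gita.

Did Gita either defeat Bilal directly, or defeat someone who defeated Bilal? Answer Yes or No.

No

Gita did not beat Bilal directly.
Gita beat Vera, Zara, but each of them lost to Bilal. No two-step path.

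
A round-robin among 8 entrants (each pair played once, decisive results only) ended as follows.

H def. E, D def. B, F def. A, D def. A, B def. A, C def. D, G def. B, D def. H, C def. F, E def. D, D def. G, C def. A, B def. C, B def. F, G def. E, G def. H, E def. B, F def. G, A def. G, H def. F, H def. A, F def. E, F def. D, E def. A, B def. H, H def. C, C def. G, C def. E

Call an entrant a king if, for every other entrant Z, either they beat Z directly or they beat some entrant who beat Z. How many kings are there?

6

A cannot reach C, D, F in two steps.
B reaches everyone (king).
C reaches everyone (king).
D reaches everyone (king).
E reaches everyone (king).
F cannot reach C in two steps.
G reaches everyone (king).
H reaches everyone (king).
Kings: B, C, D, E, G, H — 6.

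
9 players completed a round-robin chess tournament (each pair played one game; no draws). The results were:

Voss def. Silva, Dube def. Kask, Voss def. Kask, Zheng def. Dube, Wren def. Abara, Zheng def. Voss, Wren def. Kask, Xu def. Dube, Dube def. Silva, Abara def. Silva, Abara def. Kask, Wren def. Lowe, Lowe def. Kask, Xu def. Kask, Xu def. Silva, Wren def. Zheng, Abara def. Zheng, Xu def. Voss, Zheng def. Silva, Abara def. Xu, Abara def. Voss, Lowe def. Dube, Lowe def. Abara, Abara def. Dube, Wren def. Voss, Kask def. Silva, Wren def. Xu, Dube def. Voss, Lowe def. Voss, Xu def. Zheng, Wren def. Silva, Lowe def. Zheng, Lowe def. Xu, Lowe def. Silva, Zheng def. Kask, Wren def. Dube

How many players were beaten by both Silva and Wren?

0

Silva beat: no one.
Wren beat: Xu, Silva, Abara, Zheng, Lowe, Dube, Kask, Voss.
No one was beaten by both.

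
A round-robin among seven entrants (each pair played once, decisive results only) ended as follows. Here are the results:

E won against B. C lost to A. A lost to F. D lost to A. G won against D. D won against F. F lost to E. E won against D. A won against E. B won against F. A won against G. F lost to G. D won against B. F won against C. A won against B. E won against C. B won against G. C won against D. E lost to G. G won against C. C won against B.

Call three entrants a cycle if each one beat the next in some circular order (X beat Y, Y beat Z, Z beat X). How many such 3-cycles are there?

9

Win totals: A 5, B 2, C 2, D 2, E 4, F 2, G 4.
An entrant with w wins dominates both others in C(w,2) triples; summing gives 10 + 1 + 1 + 1 + 6 + 1 + 6 = 26 transitive triples.
Total triples C(7,3) = 35, so cyclic triples = 35 − 26 = 9.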